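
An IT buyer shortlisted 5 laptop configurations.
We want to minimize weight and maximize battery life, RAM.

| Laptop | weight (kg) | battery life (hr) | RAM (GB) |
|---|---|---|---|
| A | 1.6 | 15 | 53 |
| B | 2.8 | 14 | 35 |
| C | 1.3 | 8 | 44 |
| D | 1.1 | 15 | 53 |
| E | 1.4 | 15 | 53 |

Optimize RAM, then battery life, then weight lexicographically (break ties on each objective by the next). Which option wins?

First maximize RAM: best is 53, kept {A, D, E}.
Then maximize battery life: best is 15, kept {A, D, E}.
Then minimize weight: best is 1.1, kept {D}.

D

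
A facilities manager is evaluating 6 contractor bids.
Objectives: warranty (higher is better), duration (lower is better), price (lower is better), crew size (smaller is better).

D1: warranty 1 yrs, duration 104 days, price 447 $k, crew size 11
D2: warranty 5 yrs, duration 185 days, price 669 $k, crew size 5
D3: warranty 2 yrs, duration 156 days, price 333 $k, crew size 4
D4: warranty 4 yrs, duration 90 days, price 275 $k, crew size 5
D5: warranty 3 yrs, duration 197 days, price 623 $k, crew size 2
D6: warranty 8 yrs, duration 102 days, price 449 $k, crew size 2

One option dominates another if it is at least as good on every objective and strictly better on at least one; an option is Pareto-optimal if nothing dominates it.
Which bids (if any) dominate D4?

none

D1: worse on warranty (1 vs 4).
D2: worse on duration (185 vs 90).
D3: worse on warranty (2 vs 4).
D5: worse on warranty (3 vs 4).
D6: worse on duration (102 vs 90).
No option dominates D4.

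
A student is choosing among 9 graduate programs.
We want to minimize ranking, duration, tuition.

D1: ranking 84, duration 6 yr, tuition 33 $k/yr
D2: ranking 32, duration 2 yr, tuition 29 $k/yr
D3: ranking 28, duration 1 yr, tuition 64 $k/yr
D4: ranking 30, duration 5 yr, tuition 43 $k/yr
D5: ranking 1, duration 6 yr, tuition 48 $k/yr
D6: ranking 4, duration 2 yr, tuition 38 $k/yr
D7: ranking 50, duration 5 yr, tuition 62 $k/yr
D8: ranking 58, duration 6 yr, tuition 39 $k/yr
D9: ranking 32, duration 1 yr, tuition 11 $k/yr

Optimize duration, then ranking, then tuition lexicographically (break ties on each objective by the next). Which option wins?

D3

First minimize duration: best is 1, kept {D3, D9}.
Then minimize ranking: best is 28, kept {D3}.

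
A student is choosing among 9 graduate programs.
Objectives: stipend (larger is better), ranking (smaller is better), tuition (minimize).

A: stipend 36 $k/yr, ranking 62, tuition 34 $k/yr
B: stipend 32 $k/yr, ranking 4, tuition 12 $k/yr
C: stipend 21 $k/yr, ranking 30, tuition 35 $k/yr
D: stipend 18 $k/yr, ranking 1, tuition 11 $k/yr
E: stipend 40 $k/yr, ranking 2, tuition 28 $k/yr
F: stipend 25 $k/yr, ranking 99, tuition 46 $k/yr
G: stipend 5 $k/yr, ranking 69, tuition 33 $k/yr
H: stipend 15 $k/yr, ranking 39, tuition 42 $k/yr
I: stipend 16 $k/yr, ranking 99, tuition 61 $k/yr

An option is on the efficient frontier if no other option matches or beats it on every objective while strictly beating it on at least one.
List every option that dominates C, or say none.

B: stipend 32≥21, ranking 4≤30, tuition 12≤35 — dominates C.
E: stipend 40≥21, ranking 2≤30, tuition 28≤35 — dominates C.
Others (A, D, F, G, H, I) are each worse than C on at least one objective.

B, E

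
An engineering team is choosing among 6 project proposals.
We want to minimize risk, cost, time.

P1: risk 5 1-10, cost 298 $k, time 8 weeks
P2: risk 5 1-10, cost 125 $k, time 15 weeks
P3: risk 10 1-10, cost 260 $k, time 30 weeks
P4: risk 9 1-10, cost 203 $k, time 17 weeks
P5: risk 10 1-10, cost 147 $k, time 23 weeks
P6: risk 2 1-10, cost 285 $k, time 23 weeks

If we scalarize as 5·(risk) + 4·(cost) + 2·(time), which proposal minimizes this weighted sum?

P1: 5·5 + 4·298 + 2·8 = 1233
P2: 5·5 + 4·125 + 2·15 = 555
P3: 5·10 + 4·260 + 2·30 = 1150
P4: 5·9 + 4·203 + 2·17 = 891
P5: 5·10 + 4·147 + 2·23 = 684
P6: 5·2 + 4·285 + 2·23 = 1196
Lowest: P2 at 555.

P2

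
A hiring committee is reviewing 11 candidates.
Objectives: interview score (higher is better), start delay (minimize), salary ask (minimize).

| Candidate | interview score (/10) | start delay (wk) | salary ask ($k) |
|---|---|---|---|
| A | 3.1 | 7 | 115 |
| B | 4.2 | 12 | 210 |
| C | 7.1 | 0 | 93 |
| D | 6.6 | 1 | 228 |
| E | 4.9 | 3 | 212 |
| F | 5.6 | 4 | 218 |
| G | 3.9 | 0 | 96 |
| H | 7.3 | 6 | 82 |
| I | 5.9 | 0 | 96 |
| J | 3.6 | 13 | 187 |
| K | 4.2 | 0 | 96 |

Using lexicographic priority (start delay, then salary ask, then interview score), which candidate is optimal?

C

First minimize start delay: best is 0, kept {C, G, I, K}.
Then minimize salary ask: best is 93, kept {C}.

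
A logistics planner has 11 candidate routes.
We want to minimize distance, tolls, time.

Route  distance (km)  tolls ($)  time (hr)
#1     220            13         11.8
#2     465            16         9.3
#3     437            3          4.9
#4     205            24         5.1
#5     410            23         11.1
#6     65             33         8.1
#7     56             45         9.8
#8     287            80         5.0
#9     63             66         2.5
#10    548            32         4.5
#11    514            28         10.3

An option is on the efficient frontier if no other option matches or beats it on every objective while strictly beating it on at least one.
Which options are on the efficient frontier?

#1: not dominated.
#2: dominated by #3 (distance 437≤465, tolls 3≤16, time 4.9≤9.3).
#3: not dominated (best tolls).
#4: not dominated.
#5: not dominated.
#6: not dominated.
#7: not dominated (best distance).
#8: dominated by #9 (distance 63≤287, tolls 66≤80, time 2.5≤5.0).
#9: not dominated (best time).
#10: not dominated.
#11: dominated by #2 (distance 465≤514, tolls 16≤28, time 9.3≤10.3).

#1, #3, #4, #5, #6, #7, #9, #10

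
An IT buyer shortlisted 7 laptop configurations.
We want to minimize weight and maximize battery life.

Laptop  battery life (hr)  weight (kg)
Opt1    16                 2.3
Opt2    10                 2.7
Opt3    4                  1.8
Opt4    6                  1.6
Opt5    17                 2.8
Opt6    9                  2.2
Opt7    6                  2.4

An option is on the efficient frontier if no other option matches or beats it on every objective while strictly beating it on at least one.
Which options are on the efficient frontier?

Opt1, Opt4, Opt5, Opt6

Opt1: not dominated.
Opt2: dominated by Opt1 (battery life 16≥10, weight 2.3≤2.7).
Opt3: dominated by Opt4 (battery life 6≥4, weight 1.6≤1.8).
Opt4: not dominated (best weight).
Opt5: not dominated (best battery life).
Opt6: not dominated.
Opt7: dominated by Opt1 (battery life 16≥6, weight 2.3≤2.4).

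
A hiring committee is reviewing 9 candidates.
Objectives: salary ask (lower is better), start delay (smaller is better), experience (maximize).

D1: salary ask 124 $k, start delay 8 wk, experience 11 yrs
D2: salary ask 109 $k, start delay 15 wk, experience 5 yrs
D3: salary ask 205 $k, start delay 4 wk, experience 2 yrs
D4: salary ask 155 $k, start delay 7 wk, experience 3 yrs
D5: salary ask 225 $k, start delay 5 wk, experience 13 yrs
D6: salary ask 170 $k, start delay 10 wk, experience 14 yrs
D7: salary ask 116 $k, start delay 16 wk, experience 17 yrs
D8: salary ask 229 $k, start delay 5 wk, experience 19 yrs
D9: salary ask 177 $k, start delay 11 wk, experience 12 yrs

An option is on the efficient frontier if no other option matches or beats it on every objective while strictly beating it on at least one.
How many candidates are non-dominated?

8

D1: not dominated.
D2: not dominated (best salary ask).
D3: not dominated (best start delay).
D4: not dominated.
D5: not dominated.
D6: not dominated.
D7: not dominated.
D8: not dominated (best experience).
D9: dominated by D6 (salary ask 170≤177, start delay 10≤11, experience 14≥12).
Pareto-optimal: D1, D2, D3, D4, D5, D6, D7, D8 → 8.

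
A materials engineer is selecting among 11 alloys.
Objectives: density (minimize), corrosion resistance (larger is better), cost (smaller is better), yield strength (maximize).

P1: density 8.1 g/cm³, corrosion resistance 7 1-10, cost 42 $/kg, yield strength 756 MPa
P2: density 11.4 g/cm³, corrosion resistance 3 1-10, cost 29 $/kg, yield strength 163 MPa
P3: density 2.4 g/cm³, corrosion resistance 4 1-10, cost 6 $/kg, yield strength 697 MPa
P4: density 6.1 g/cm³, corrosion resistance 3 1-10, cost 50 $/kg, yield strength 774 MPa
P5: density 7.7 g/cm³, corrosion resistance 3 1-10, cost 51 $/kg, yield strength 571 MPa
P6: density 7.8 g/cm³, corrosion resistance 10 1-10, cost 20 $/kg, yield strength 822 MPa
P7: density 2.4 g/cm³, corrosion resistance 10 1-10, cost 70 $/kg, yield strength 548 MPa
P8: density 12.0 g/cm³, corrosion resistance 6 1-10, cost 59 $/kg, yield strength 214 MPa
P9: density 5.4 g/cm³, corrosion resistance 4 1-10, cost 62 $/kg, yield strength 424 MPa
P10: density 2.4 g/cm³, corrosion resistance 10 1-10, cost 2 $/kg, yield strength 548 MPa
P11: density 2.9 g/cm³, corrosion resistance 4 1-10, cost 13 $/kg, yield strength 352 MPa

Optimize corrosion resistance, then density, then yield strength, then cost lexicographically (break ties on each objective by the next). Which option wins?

P10

First maximize corrosion resistance: best is 10, kept {P6, P7, P10}.
Then minimize density: best is 2.4, kept {P7, P10}.
Then maximize yield strength: best is 548, kept {P7, P10}.
Then minimize cost: best is 2, kept {P10}.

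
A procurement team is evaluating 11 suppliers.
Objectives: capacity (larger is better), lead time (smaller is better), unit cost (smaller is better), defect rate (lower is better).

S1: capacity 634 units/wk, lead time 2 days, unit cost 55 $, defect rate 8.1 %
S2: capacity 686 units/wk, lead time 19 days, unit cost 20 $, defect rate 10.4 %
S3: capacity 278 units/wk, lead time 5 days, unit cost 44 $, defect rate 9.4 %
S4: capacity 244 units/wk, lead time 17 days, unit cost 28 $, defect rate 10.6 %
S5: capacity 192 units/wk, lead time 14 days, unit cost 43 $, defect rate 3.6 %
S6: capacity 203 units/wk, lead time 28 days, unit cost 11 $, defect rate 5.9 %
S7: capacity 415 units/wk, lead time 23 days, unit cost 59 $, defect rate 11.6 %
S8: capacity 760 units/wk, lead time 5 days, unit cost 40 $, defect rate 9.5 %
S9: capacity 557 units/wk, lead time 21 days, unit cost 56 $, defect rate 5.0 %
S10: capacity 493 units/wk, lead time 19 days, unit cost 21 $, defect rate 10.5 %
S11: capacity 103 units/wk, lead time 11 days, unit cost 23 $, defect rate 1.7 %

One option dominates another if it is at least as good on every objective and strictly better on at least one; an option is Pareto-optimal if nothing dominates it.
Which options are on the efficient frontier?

S1, S2, S3, S4, S5, S6, S8, S9, S11

S1: not dominated (best lead time).
S2: not dominated.
S3: not dominated.
S4: not dominated.
S5: not dominated.
S6: not dominated (best unit cost).
S7: dominated by S1 (capacity 634≥415, lead time 2≤23, unit cost 55≤59, defect rate 8.1≤11.6).
S8: not dominated (best capacity).
S9: not dominated.
S10: dominated by S2 (capacity 686≥493, lead time 19≤19, unit cost 20≤21, defect rate 10.4≤10.5).
S11: not dominated (best defect rate).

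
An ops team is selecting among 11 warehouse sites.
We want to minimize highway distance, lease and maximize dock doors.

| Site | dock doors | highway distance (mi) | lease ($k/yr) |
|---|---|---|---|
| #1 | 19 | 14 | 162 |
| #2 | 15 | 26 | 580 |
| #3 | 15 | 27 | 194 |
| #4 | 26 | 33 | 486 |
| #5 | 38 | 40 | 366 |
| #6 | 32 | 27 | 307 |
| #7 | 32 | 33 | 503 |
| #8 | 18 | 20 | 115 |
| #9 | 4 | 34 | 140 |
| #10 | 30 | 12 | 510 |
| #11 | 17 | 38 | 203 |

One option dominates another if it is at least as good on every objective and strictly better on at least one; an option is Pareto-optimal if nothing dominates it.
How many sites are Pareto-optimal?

#1: not dominated.
#2: dominated by #1 (dock doors 19≥15, highway distance 14≤26, lease 162≤580).
#3: dominated by #1 (dock doors 19≥15, highway distance 14≤27, lease 162≤194).
#4: dominated by #6 (dock doors 32≥26, highway distance 27≤33, lease 307≤486).
#5: not dominated (best dock doors).
#6: not dominated.
#7: dominated by #6 (dock doors 32≥32, highway distance 27≤33, lease 307≤503).
#8: not dominated (best lease).
#9: dominated by #8 (dock doors 18≥4, highway distance 20≤34, lease 115≤140).
#10: not dominated (best highway distance).
#11: dominated by #1 (dock doors 19≥17, highway distance 14≤38, lease 162≤203).
Pareto-optimal: #1, #5, #6, #8, #10 → 5.

5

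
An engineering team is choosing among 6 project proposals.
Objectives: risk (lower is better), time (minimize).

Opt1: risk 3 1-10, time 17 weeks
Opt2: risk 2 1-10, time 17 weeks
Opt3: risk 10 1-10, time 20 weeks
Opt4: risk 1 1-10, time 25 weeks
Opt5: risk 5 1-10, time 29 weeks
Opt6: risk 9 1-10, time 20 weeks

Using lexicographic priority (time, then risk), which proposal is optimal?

Opt2

First minimize time: best is 17, kept {Opt1, Opt2}.
Then minimize risk: best is 2, kept {Opt2}.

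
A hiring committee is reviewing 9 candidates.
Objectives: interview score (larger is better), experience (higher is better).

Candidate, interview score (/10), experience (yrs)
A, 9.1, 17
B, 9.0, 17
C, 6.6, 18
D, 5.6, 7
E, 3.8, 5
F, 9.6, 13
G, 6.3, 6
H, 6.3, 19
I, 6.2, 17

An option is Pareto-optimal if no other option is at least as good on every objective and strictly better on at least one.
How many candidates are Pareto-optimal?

4

A: not dominated.
B: dominated by A (interview score 9.1≥9.0, experience 17≥17).
C: not dominated.
D: dominated by A (interview score 9.1≥5.6, experience 17≥7).
E: dominated by A (interview score 9.1≥3.8, experience 17≥5).
F: not dominated (best interview score).
G: dominated by A (interview score 9.1≥6.3, experience 17≥6).
H: not dominated (best experience).
I: dominated by A (interview score 9.1≥6.2, experience 17≥17).
Pareto-optimal: A, C, F, H → 4.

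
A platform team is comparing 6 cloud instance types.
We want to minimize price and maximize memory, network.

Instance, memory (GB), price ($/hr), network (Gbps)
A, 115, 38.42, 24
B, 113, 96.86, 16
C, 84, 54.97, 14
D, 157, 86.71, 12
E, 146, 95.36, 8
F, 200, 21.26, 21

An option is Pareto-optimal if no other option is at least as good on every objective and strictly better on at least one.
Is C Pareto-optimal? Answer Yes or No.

No

A vs C: memory 115≥84, price 38.42≤54.97, network 24≥14 — A is at least as good on every objective and strictly better on at least one, so A dominates C.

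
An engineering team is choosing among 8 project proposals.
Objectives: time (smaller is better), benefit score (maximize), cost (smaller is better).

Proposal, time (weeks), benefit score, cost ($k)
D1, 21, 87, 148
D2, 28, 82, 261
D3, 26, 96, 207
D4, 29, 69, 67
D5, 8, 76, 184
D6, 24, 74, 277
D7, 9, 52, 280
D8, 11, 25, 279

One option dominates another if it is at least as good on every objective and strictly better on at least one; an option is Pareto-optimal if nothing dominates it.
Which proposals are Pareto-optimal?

D1: not dominated.
D2: dominated by D1 (time 21≤28, benefit score 87≥82, cost 148≤261).
D3: not dominated (best benefit score).
D4: not dominated (best cost).
D5: not dominated (best time).
D6: dominated by D1 (time 21≤24, benefit score 87≥74, cost 148≤277).
D7: dominated by D5 (time 8≤9, benefit score 76≥52, cost 184≤280).
D8: dominated by D5 (time 8≤11, benefit score 76≥25, cost 184≤279).

D1, D3, D4, D5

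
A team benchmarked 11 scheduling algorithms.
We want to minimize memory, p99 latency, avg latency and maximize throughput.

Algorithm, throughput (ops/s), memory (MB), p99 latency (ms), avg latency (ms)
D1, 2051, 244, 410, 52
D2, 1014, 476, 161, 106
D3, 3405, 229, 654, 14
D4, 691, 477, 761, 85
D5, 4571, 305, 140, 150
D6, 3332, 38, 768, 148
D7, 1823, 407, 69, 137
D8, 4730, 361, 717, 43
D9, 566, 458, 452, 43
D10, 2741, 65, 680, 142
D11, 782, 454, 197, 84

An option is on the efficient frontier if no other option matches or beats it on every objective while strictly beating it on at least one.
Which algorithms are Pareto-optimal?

D1, D2, D3, D5, D6, D7, D8, D9, D10, D11

D1: not dominated.
D2: not dominated.
D3: not dominated (best avg latency).
D4: dominated by D1 (throughput 2051≥691, memory 244≤477, p99 latency 410≤761, avg latency 52≤85).
D5: not dominated.
D6: not dominated (best memory).
D7: not dominated (best p99 latency).
D8: not dominated (best throughput).
D9: not dominated.
D10: not dominated.
D11: not dominated.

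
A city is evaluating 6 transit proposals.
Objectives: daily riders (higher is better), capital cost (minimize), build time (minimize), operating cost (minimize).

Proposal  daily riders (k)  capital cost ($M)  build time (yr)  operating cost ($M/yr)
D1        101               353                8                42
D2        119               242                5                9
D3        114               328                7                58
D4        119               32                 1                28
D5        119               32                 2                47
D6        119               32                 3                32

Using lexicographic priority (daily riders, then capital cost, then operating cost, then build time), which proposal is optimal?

D4

First maximize daily riders: best is 119, kept {D2, D4, D5, D6}.
Then minimize capital cost: best is 32, kept {D4, D5, D6}.
Then minimize operating cost: best is 28, kept {D4}.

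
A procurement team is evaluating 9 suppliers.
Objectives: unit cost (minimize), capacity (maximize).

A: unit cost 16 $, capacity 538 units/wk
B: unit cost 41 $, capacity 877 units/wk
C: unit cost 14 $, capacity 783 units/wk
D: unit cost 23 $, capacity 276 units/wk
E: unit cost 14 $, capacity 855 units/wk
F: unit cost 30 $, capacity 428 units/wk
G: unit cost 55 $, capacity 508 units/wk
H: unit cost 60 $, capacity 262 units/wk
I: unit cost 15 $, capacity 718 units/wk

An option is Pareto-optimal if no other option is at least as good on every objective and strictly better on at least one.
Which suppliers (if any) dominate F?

A: unit cost 16≤30, capacity 538≥428 — dominates F.
C: unit cost 14≤30, capacity 783≥428 — dominates F.
E: unit cost 14≤30, capacity 855≥428 — dominates F.
I: unit cost 15≤30, capacity 718≥428 — dominates F.
Others (B, D, G, H) are each worse than F on at least one objective.

A, C, E, I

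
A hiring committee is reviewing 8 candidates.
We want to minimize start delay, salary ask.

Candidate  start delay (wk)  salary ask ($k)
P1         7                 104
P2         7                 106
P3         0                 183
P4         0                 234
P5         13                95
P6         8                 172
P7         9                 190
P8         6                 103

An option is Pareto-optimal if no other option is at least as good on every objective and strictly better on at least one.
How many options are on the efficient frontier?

P1: dominated by P8 (start delay 6≤7, salary ask 103≤104).
P2: dominated by P1 (start delay 7≤7, salary ask 104≤106).
P3: not dominated.
P4: dominated by P3 (start delay 0≤0, salary ask 183≤234).
P5: not dominated (best salary ask).
P6: dominated by P1 (start delay 7≤8, salary ask 104≤172).
P7: dominated by P1 (start delay 7≤9, salary ask 104≤190).
P8: not dominated.
Pareto-optimal: P3, P5, P8 → 3.

3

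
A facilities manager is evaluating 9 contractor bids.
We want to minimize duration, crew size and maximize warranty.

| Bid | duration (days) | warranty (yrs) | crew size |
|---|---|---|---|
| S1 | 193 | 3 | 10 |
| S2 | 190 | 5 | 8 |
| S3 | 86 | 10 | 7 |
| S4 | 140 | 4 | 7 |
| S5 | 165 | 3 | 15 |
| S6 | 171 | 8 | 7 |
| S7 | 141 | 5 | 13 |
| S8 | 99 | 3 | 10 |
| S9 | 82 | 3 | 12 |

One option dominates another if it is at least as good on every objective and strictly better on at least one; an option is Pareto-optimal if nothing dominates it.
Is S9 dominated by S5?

S5 vs S9: S5 is worse on duration (165 vs 82), so it does not dominate S9.

No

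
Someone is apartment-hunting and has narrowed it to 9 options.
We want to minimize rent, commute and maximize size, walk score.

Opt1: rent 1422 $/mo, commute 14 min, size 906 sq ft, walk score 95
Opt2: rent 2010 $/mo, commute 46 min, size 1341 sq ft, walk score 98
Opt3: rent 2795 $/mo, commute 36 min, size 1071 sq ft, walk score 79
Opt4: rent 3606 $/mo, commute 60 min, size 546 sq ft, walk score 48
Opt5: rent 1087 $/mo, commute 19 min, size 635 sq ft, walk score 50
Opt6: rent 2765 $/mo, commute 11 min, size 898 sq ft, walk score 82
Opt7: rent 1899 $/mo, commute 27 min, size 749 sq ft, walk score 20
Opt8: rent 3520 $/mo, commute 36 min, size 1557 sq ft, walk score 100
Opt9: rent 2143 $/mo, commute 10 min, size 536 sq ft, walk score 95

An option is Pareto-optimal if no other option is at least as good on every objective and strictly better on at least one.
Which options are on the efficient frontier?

Opt1, Opt2, Opt3, Opt5, Opt6, Opt8, Opt9

Opt1: not dominated.
Opt2: not dominated.
Opt3: not dominated.
Opt4: dominated by Opt1 (rent 1422≤3606, commute 14≤60, size 906≥546, walk score 95≥48).
Opt5: not dominated (best rent).
Opt6: not dominated.
Opt7: dominated by Opt1 (rent 1422≤1899, commute 14≤27, size 906≥749, walk score 95≥20).
Opt8: not dominated (best size).
Opt9: not dominated (best commute).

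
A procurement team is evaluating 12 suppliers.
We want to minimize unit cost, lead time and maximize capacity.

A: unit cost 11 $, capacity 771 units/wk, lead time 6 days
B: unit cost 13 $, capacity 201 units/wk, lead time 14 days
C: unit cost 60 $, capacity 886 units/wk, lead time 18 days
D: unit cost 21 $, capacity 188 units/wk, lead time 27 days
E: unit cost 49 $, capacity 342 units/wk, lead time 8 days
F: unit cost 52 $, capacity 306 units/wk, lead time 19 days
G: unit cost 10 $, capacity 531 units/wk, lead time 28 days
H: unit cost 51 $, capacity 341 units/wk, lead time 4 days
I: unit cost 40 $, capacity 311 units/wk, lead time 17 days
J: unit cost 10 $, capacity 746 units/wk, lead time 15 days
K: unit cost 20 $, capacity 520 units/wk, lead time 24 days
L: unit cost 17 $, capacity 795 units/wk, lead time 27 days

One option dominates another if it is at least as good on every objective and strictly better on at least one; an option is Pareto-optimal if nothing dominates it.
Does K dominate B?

K vs B: K is worse on unit cost (20 vs 13), so it does not dominate B.

No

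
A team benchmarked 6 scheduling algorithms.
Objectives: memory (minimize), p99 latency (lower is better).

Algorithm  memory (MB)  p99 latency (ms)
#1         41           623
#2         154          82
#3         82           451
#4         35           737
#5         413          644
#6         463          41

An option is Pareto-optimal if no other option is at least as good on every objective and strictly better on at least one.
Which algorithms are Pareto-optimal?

#1, #2, #3, #4, #6

#1: not dominated.
#2: not dominated.
#3: not dominated.
#4: not dominated (best memory).
#5: dominated by #1 (memory 41≤413, p99 latency 623≤644).
#6: not dominated (best p99 latency).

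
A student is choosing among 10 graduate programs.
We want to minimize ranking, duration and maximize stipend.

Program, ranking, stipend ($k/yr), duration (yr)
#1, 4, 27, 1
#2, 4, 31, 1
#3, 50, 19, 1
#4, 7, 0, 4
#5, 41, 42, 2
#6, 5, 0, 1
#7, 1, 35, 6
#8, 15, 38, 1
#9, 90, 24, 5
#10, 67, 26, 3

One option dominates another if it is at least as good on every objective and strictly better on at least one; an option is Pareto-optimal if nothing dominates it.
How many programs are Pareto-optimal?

4

#1: dominated by #2 (ranking 4≤4, stipend 31≥27, duration 1≤1).
#2: not dominated.
#3: dominated by #1 (ranking 4≤50, stipend 27≥19, duration 1≤1).
#4: dominated by #1 (ranking 4≤7, stipend 27≥0, duration 1≤4).
#5: not dominated (best stipend).
#6: dominated by #1 (ranking 4≤5, stipend 27≥0, duration 1≤1).
#7: not dominated (best ranking).
#8: not dominated.
#9: dominated by #1 (ranking 4≤90, stipend 27≥24, duration 1≤5).
#10: dominated by #1 (ranking 4≤67, stipend 27≥26, duration 1≤3).
Pareto-optimal: #2, #5, #7, #8 → 4.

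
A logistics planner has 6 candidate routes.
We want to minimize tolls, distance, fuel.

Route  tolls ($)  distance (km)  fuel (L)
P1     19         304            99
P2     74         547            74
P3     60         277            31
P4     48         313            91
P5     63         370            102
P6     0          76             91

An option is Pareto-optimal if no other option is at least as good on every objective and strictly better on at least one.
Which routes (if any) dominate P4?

P6

P6: tolls 0≤48, distance 76≤313, fuel 91≤91 — dominates P4.
Others (P1, P2, P3, P5) are each worse than P4 on at least one objective.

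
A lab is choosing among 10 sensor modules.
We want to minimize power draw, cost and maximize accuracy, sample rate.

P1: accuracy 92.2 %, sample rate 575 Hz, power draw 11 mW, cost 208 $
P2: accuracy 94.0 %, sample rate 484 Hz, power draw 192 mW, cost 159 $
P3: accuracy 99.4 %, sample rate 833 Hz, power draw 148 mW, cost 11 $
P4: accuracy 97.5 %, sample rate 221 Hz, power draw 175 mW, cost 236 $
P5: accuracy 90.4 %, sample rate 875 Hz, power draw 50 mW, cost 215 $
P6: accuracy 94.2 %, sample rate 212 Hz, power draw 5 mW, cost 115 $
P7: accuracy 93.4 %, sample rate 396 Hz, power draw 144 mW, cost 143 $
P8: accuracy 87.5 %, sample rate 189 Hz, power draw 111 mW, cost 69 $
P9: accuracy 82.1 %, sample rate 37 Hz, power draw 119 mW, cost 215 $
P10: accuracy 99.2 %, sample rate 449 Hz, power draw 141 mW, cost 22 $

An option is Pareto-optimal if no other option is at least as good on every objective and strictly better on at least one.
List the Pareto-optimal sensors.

P1, P3, P5, P6, P8, P10

P1: not dominated.
P2: dominated by P3 (accuracy 99.4≥94.0, sample rate 833≥484, power draw 148≤192, cost 11≤159).
P3: not dominated (best accuracy).
P4: dominated by P3 (accuracy 99.4≥97.5, sample rate 833≥221, power draw 148≤175, cost 11≤236).
P5: not dominated (best sample rate).
P6: not dominated (best power draw).
P7: dominated by P10 (accuracy 99.2≥93.4, sample rate 449≥396, power draw 141≤144, cost 22≤143).
P8: not dominated.
P9: dominated by P1 (accuracy 92.2≥82.1, sample rate 575≥37, power draw 11≤119, cost 208≤215).
P10: not dominated.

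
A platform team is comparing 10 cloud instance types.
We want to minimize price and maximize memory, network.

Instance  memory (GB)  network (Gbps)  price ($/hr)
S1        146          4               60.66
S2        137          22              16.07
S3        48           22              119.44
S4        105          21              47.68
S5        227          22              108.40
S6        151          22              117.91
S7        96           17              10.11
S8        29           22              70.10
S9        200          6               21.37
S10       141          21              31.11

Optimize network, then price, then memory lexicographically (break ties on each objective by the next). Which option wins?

First maximize network: best is 22, kept {S2, S3, S5, S6, S8}.
Then minimize price: best is 16.07, kept {S2}.

S2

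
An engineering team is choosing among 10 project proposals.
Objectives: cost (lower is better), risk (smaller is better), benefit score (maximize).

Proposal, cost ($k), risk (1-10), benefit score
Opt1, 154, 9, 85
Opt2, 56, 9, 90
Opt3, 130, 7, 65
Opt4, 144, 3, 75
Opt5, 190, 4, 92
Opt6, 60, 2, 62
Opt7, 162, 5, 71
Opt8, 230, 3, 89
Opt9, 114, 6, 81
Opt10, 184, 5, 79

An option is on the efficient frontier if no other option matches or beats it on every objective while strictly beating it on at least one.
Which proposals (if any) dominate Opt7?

Opt4: cost 144≤162, risk 3≤5, benefit score 75≥71 — dominates Opt7.
Others (Opt1, Opt2, Opt3, Opt5, Opt6, Opt8, Opt9, Opt10) are each worse than Opt7 on at least one objective.

Opt4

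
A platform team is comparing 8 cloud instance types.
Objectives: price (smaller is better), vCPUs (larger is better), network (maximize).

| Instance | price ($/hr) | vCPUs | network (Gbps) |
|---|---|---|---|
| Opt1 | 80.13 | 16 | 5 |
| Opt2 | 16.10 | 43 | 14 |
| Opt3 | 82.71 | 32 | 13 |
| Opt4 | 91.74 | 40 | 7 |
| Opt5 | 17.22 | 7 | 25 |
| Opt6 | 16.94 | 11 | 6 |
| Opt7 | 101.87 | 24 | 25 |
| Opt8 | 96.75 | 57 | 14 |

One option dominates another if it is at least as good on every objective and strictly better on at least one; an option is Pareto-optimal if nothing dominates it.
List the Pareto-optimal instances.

Opt2, Opt5, Opt7, Opt8

Opt1: dominated by Opt2 (price 16.10≤80.13, vCPUs 43≥16, network 14≥5).
Opt2: not dominated (best price).
Opt3: dominated by Opt2 (price 16.10≤82.71, vCPUs 43≥32, network 14≥13).
Opt4: dominated by Opt2 (price 16.10≤91.74, vCPUs 43≥40, network 14≥7).
Opt5: not dominated.
Opt6: dominated by Opt2 (price 16.10≤16.94, vCPUs 43≥11, network 14≥6).
Opt7: not dominated.
Opt8: not dominated (best vCPUs).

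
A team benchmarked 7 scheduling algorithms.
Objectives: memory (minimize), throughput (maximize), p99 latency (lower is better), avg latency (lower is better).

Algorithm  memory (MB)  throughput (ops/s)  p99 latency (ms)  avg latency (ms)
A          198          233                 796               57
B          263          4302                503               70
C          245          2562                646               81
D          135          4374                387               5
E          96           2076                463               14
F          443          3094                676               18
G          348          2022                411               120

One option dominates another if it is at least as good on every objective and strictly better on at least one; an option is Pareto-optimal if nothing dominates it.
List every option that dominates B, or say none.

D

D: memory 135≤263, throughput 4374≥4302, p99 latency 387≤503, avg latency 5≤70 — dominates B.
Others (A, C, E, F, G) are each worse than B on at least one objective.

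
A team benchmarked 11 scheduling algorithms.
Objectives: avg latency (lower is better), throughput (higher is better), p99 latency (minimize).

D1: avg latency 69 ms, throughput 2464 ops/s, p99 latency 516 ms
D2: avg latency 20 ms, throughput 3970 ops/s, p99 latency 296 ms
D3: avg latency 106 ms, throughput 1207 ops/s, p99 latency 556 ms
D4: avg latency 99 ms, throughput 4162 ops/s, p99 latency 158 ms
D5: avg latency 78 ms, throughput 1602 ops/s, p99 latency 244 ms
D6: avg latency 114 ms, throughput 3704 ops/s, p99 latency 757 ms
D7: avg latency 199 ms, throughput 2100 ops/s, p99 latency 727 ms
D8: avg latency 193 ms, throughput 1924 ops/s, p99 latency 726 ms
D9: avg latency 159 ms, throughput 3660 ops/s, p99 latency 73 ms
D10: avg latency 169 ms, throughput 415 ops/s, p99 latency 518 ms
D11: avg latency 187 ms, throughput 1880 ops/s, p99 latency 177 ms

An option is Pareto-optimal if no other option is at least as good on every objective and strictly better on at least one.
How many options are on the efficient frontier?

4

D1: dominated by D2 (avg latency 20≤69, throughput 3970≥2464, p99 latency 296≤516).
D2: not dominated (best avg latency).
D3: dominated by D1 (avg latency 69≤106, throughput 2464≥1207, p99 latency 516≤556).
D4: not dominated (best throughput).
D5: not dominated.
D6: dominated by D2 (avg latency 20≤114, throughput 3970≥3704, p99 latency 296≤757).
D7: dominated by D1 (avg latency 69≤199, throughput 2464≥2100, p99 latency 516≤727).
D8: dominated by D1 (avg latency 69≤193, throughput 2464≥1924, p99 latency 516≤726).
D9: not dominated (best p99 latency).
D10: dominated by D1 (avg latency 69≤169, throughput 2464≥415, p99 latency 516≤518).
D11: dominated by D4 (avg latency 99≤187, throughput 4162≥1880, p99 latency 158≤177).
Pareto-optimal: D2, D4, D5, D9 → 4.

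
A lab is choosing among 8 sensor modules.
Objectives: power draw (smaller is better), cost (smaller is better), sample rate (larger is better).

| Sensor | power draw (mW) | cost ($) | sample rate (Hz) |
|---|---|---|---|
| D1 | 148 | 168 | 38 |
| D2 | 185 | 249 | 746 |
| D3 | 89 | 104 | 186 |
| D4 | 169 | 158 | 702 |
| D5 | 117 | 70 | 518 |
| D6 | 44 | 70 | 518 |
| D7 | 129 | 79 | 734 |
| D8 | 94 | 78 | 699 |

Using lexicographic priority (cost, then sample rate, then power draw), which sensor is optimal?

First minimize cost: best is 70, kept {D5, D6}.
Then maximize sample rate: best is 518, kept {D5, D6}.
Then minimize power draw: best is 44, kept {D6}.

D6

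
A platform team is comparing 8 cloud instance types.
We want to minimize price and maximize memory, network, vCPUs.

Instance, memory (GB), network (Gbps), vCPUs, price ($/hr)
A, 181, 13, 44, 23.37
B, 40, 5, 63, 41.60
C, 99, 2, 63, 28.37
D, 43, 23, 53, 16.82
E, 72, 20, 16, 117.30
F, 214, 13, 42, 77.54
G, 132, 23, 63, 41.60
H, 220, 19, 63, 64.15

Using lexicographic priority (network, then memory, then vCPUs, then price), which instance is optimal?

First maximize network: best is 23, kept {D, G}.
Then maximize memory: best is 132, kept {G}.

G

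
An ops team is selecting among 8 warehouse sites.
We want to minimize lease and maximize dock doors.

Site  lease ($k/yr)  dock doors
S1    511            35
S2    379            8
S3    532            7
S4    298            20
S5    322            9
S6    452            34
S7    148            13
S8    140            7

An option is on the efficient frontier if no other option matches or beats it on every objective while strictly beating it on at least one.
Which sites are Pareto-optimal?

S1, S4, S6, S7, S8

S1: not dominated (best dock doors).
S2: dominated by S4 (lease 298≤379, dock doors 20≥8).
S3: dominated by S1 (lease 511≤532, dock doors 35≥7).
S4: not dominated.
S5: dominated by S4 (lease 298≤322, dock doors 20≥9).
S6: not dominated.
S7: not dominated.
S8: not dominated (best lease).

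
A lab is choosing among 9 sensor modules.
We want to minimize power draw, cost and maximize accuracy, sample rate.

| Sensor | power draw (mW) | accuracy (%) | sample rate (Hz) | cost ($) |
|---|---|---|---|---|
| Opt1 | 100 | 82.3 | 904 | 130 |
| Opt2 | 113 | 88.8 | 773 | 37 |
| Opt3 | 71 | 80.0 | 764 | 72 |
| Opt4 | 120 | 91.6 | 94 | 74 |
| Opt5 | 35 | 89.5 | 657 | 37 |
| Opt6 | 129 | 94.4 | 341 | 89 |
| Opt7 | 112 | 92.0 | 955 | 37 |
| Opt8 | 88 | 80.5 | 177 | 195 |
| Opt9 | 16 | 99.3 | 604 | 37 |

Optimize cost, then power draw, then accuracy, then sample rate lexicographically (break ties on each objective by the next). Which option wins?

Opt9

First minimize cost: best is 37, kept {Opt2, Opt5, Opt7, Opt9}.
Then minimize power draw: best is 16, kept {Opt9}.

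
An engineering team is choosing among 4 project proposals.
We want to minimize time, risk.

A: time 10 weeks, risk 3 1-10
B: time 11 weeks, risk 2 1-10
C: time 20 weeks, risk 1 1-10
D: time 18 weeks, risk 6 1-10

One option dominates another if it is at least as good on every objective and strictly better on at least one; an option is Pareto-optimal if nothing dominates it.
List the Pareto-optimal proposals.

A, B, C

A: not dominated (best time).
B: not dominated.
C: not dominated (best risk).
D: dominated by A (time 10≤18, risk 3≤6).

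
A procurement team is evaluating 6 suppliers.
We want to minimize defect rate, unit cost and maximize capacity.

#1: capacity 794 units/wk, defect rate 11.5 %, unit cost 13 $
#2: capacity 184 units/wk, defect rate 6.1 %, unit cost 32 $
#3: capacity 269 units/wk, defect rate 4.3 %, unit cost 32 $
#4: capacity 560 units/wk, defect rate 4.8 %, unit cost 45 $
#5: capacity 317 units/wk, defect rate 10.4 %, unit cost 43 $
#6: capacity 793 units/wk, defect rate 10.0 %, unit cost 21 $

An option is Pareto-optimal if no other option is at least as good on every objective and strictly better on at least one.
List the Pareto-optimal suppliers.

#1, #3, #4, #6

#1: not dominated (best capacity).
#2: dominated by #3 (capacity 269≥184, defect rate 4.3≤6.1, unit cost 32≤32).
#3: not dominated (best defect rate).
#4: not dominated.
#5: dominated by #6 (capacity 793≥317, defect rate 10.0≤10.4, unit cost 21≤43).
#6: not dominated.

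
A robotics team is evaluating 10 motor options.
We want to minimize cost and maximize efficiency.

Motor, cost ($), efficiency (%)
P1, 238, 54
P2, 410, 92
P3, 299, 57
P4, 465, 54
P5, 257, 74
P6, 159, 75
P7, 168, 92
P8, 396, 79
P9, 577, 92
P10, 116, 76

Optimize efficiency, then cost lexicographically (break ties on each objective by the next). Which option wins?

First maximize efficiency: best is 92, kept {P2, P7, P9}.
Then minimize cost: best is 168, kept {P7}.

P7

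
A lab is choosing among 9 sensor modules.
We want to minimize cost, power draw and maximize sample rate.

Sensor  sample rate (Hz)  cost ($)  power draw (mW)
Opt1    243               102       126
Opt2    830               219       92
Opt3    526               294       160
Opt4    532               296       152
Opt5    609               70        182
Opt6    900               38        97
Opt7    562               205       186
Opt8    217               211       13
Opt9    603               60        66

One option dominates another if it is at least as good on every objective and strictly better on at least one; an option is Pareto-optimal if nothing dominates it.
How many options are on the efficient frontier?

Opt1: dominated by Opt6 (sample rate 900≥243, cost 38≤102, power draw 97≤126).
Opt2: not dominated.
Opt3: dominated by Opt2 (sample rate 830≥526, cost 219≤294, power draw 92≤160).
Opt4: dominated by Opt2 (sample rate 830≥532, cost 219≤296, power draw 92≤152).
Opt5: dominated by Opt6 (sample rate 900≥609, cost 38≤70, power draw 97≤182).
Opt6: not dominated (best sample rate).
Opt7: dominated by Opt5 (sample rate 609≥562, cost 70≤205, power draw 182≤186).
Opt8: not dominated (best power draw).
Opt9: not dominated.
Pareto-optimal: Opt2, Opt6, Opt8, Opt9 → 4.

4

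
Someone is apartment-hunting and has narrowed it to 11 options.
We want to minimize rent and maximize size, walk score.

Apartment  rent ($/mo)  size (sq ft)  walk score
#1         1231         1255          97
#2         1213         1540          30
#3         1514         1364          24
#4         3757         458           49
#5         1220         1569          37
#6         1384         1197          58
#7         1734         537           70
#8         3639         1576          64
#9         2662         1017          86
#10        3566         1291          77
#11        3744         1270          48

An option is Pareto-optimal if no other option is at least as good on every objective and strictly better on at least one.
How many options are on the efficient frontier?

#1: not dominated (best walk score).
#2: not dominated (best rent).
#3: dominated by #2 (rent 1213≤1514, size 1540≥1364, walk score 30≥24).
#4: dominated by #1 (rent 1231≤3757, size 1255≥458, walk score 97≥49).
#5: not dominated.
#6: dominated by #1 (rent 1231≤1384, size 1255≥1197, walk score 97≥58).
#7: dominated by #1 (rent 1231≤1734, size 1255≥537, walk score 97≥70).
#8: not dominated (best size).
#9: dominated by #1 (rent 1231≤2662, size 1255≥1017, walk score 97≥86).
#10: not dominated.
#11: dominated by #8 (rent 3639≤3744, size 1576≥1270, walk score 64≥48).
Pareto-optimal: #1, #2, #5, #8, #10 → 5.

5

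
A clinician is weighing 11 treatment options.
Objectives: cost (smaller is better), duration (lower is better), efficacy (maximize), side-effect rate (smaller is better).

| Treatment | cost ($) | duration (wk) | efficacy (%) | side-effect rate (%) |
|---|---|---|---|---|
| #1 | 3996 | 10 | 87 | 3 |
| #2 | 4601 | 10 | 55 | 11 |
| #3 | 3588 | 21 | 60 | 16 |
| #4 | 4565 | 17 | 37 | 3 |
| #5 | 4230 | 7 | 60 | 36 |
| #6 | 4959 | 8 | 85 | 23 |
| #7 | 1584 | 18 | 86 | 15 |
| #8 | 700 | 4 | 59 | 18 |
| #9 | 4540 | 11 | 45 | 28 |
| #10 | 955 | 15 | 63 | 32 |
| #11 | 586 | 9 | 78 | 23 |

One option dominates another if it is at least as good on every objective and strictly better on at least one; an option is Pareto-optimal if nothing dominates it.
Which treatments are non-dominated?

#1: not dominated (best efficacy).
#2: dominated by #1 (cost 3996≤4601, duration 10≤10, efficacy 87≥55, side-effect rate 3≤11).
#3: dominated by #7 (cost 1584≤3588, duration 18≤21, efficacy 86≥60, side-effect rate 15≤16).
#4: dominated by #1 (cost 3996≤4565, duration 10≤17, efficacy 87≥37, side-effect rate 3≤3).
#5: not dominated.
#6: not dominated.
#7: not dominated.
#8: not dominated (best duration).
#9: dominated by #1 (cost 3996≤4540, duration 10≤11, efficacy 87≥45, side-effect rate 3≤28).
#10: dominated by #11 (cost 586≤955, duration 9≤15, efficacy 78≥63, side-effect rate 23≤32).
#11: not dominated (best cost).

#1, #5, #6, #7, #8, #11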